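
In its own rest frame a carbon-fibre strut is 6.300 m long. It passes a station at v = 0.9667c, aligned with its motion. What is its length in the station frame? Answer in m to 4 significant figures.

L ≈ 1.612 m

γ = 1/√(1 − 0.9667²) = 3.90759
Length contraction: L = L₀/γ = 6.300/3.90759 = 1.612 m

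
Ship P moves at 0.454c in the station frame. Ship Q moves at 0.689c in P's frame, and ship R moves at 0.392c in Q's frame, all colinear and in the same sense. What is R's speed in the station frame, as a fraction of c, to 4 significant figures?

u ≈ 0.9414c

Compose boost 2: (0.689 + 0.454)/(1 + 0.689×0.454) = 1.143/1.31281 = 0.870654
Compose boost 3: (0.392 + 0.870654)/(1 + 0.392×0.870654) = 1.26265/1.34130 = 0.9414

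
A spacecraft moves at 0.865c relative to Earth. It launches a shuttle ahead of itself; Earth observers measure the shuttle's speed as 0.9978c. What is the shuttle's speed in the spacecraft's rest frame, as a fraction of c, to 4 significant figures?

Inverse velocity addition: u' = (u − v)/(1 − uv/c²)
= (0.9978 − 0.865)/(1 − 0.9978×0.865) = 0.1328/0.136903 = 0.9700

u' ≈ 0.9700c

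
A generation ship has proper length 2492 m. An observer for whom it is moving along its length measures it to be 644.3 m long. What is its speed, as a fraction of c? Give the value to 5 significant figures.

γ = L₀/L = 2492/644.3 = 3.867763
β = √(1 − 1/γ²) = 0.96600

β ≈ 0.96600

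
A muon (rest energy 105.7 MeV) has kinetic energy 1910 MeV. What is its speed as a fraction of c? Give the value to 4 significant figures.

β ≈ 0.9986

γ = 1 + K/(m₀c²) = 1 + 1910/105.7 = 19.0700
β = √(1 − 1/γ²) = 0.9986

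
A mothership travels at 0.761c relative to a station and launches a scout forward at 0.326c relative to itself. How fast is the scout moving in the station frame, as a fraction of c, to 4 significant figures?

Compose boost 2: (0.326 + 0.761)/(1 + 0.326×0.761) = 1.087/1.24809 = 0.8709

u ≈ 0.8709c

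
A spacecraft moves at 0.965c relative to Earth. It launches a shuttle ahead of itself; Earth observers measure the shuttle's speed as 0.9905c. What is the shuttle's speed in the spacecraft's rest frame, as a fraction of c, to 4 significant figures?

u' ≈ 0.5773c

Inverse velocity addition: u' = (u − v)/(1 − uv/c²)
= (0.9905 − 0.965)/(1 − 0.9905×0.965) = 0.02550/0.0441675 = 0.5773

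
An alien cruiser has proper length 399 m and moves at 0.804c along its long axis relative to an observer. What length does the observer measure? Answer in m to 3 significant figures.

γ = 1/√(1 − 0.804²) = 1.6817
Length contraction: L = L₀/γ = 399/1.6817 = 237 m

L ≈ 237 m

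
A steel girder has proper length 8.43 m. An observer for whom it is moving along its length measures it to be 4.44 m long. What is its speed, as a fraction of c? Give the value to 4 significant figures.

β ≈ 0.8501

γ = L₀/L = 8.43/4.44 = 1.89865
β = √(1 − 1/γ²) = 0.8501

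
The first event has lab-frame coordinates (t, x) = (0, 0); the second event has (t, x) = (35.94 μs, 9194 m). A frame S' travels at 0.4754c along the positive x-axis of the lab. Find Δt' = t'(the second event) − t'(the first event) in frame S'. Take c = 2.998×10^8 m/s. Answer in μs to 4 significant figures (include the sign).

Δt' ≈ 24.28 μs

γ = 1/√(1 − 0.4754²) = 1.13666
Δt' = γ(Δt − vΔx/c²) = 1.13666 × (35.94 μs − 0.4754×9194 m / (2.998×10^8 m/s))
= 1.13666 × (21.3609 μs) = 24.28 μs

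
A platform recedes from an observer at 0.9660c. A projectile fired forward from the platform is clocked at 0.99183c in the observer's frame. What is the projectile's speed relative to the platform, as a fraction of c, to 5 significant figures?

u' ≈ 0.61658c

Inverse velocity addition: u' = (u − v)/(1 − uv/c²)
= (0.99183 − 0.9660)/(1 − 0.99183×0.9660) = 0.025830/0.04189222 = 0.61658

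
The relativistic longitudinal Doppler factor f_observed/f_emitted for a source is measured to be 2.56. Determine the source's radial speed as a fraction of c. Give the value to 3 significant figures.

f_obs/f_src = √((1+β)/(1−β)) = 2.56  ⇒  (1+β)/(1−β) = 6.5536
β = |1 − D²|/(1 + D²) = |1 − 6.5536|/(1 + 6.5536) = 0.735

β ≈ 0.735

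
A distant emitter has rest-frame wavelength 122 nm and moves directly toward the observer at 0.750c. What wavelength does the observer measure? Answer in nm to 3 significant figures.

λ_obs ≈ 46.1 nm

Relativistic Doppler: λ_obs = λ_src √((1−β)/(1+β))
= 122 × √(0.25000/1.7500) = 122 × 0.37796 = 46.1 nm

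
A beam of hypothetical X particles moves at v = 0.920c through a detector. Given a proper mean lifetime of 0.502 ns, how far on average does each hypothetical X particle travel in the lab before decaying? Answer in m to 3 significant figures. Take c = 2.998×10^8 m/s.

d ≈ 0.353 m

γ = 1/√(1 − 0.920²) = 2.5516
Dilated lifetime: Δt = γτ₀ = 2.5516 × 0.502 ns = 1.2809 ns
d = vΔt = 0.920c × 1.2809 ns = 2.7582×10^8 m/s × 1.2809×10^-9 s = 0.353 m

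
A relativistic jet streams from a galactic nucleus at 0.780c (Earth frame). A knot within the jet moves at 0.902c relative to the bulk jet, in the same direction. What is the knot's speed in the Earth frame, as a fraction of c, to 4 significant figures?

u ≈ 0.9873c

Relativistic velocity addition: u = (u' + v)/(1 + u'v/c²)
= (0.902 + 0.780)/(1 + 0.902×0.780) = 1.682/1.70356 = 0.9873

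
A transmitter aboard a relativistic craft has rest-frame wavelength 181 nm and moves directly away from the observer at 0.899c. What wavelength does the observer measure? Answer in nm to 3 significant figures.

Relativistic Doppler: λ_obs = λ_src √((1+β)/(1−β))
= 181 × √(1.8990/0.10100) = 181 × 4.3361 = 785 nm

λ_obs ≈ 785 nm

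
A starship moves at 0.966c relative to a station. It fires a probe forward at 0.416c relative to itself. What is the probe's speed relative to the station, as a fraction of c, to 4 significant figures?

Relativistic velocity addition: u = (u' + v)/(1 + u'v/c²)
= (0.416 + 0.966)/(1 + 0.416×0.966) = 1.382/1.40186 = 0.9858

u ≈ 0.9858c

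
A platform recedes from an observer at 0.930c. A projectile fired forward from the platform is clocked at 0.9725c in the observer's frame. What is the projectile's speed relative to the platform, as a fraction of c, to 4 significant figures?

Inverse velocity addition: u' = (u − v)/(1 − uv/c²)
= (0.9725 − 0.930)/(1 − 0.9725×0.930) = 0.04250/0.0955750 = 0.4447

u' ≈ 0.4447c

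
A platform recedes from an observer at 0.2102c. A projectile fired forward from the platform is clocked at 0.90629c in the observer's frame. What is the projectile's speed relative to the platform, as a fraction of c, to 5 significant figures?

u' ≈ 0.85990c

Inverse velocity addition: u' = (u − v)/(1 − uv/c²)
= (0.90629 − 0.2102)/(1 − 0.90629×0.2102) = 0.69609/0.8094978 = 0.85990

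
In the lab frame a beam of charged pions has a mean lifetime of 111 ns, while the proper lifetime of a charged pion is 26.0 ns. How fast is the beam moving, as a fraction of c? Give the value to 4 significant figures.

γ = Δt/τ₀ = 111/26.0 = 4.26923
β = √(1 − 1/γ²) = √(1 − 1/4.26923²) = 0.9722

β ≈ 0.9722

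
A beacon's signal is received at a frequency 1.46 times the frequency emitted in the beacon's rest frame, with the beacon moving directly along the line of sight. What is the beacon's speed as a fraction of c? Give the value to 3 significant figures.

β ≈ 0.361

f_obs/f_src = √((1+β)/(1−β)) = 1.46  ⇒  (1+β)/(1−β) = 2.1316
β = |1 − D²|/(1 + D²) = |1 − 2.1316|/(1 + 2.1316) = 0.361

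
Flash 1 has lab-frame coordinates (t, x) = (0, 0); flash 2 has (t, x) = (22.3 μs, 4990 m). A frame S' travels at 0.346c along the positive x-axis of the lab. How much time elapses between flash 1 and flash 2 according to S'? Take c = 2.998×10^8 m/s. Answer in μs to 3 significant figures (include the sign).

Δt' ≈ 17.6 μs

γ = 1/√(1 − 0.346²) = 1.0658
Δt' = γ(Δt − vΔx/c²) = 1.0658 × (22.3 μs − 0.346×4990 m / (2.998×10^8 m/s))
= 1.0658 × (16.541 μs) = 17.6 μs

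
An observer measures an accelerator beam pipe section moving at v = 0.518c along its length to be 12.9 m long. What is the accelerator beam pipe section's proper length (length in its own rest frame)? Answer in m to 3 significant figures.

L₀ ≈ 15.1 m

γ = 1/√(1 − 0.518²) = 1.1691
L₀ = γL = 1.1691 × 12.9 = 15.1 m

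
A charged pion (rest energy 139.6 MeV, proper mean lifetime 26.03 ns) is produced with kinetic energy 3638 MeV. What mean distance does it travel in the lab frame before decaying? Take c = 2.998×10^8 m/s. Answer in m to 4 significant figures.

d ≈ 211.0 m

γ = 1 + K/(m₀c²) = 1 + 3638/139.6 = 27.0602
β = √(1 − 1/γ²) = 0.999317
Dilated lifetime: γτ₀ = 27.0602 × 26.03 ns = 704.376 ns
d = βc·γτ₀ = 0.999317 × (2.998×10^8 m/s) × 7.04376×10^-7 s = 211.0 m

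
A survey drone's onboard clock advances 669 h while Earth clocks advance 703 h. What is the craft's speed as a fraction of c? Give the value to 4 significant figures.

γ = Δt/τ₀ = 703/669 = 1.05082
β = √(1 − 1/γ²) = √(1 − 1/1.05082²) = 0.3072

β ≈ 0.3072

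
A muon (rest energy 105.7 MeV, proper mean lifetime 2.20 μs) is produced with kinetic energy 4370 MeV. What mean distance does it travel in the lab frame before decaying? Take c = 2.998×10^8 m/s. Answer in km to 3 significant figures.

d ≈ 27.9 km

γ = 1 + K/(m₀c²) = 1 + 4370/105.7 = 42.343
β = √(1 − 1/γ²) = 0.99972
Dilated lifetime: γτ₀ = 42.343 × 2.20 μs = 93.156 μs
d = βc·γτ₀ = 0.99972 × (2.998×10^8 m/s) × 9.3156×10^-5 s = 27.9 km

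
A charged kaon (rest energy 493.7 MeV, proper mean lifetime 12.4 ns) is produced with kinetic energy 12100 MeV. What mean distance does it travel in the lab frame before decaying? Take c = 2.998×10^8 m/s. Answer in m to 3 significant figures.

d ≈ 94.8 m

γ = 1 + K/(m₀c²) = 1 + 12100/493.7 = 25.509
β = √(1 − 1/γ²) = 0.99923
Dilated lifetime: γτ₀ = 25.509 × 12.4 ns = 316.31 ns
d = βc·γτ₀ = 0.99923 × (2.998×10^8 m/s) × 3.1631×10^-7 s = 94.8 m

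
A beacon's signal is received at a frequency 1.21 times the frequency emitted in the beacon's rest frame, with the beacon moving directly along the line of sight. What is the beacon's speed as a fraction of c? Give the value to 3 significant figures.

β ≈ 0.188

f_obs/f_src = √((1+β)/(1−β)) = 1.21  ⇒  (1+β)/(1−β) = 1.4641
β = |1 − D²|/(1 + D²) = |1 − 1.4641|/(1 + 1.4641) = 0.188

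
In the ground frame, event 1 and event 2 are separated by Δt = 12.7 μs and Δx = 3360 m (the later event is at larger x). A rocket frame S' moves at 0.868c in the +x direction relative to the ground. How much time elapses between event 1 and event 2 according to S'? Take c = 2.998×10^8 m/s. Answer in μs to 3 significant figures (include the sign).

γ = 1/√(1 − 0.868²) = 2.0138
Δt' = γ(Δt − vΔx/c²) = 2.0138 × (12.7 μs − 0.868×3360 m / (2.998×10^8 m/s))
= 2.0138 × (2.9719 μs) = 5.98 μs

Δt' ≈ 5.98 μs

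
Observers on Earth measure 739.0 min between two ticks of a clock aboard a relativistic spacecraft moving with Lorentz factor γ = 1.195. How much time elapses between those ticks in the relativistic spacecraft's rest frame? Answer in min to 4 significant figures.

γ = 1.195 (given)
Proper time: τ₀ = Δt/γ = 739.0/1.195 = 618.4 min

τ₀ ≈ 618.4 min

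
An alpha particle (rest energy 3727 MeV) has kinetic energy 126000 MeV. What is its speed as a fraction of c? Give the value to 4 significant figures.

β ≈ 0.9996

γ = 1 + K/(m₀c²) = 1 + 126000/3727 = 34.8074
β = √(1 − 1/γ²) = 0.9996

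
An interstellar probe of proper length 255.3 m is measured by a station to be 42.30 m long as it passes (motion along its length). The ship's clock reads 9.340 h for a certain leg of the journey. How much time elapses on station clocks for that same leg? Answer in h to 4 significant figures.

Length contraction ⇒ γ = L₀/L = 255.3/42.30 = 6.03546
Time dilation: Δt = γτ₀ = 6.03546 × 9.340 h = 56.37 h

Δt ≈ 56.37 h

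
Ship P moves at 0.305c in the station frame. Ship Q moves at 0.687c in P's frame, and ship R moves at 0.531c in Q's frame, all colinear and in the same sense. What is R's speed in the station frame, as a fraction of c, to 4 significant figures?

u ≈ 0.9412c

Compose boost 2: (0.687 + 0.305)/(1 + 0.687×0.305) = 0.9920/1.20954 = 0.820150
Compose boost 3: (0.531 + 0.820150)/(1 + 0.531×0.820150) = 1.35115/1.43550 = 0.9412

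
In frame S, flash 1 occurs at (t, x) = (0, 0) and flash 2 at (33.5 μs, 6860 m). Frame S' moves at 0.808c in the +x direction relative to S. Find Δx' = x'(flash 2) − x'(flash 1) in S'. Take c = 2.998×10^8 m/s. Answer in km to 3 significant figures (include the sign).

γ = 1/√(1 − 0.808²) = 1.6973
Δx' = γ(Δx − vΔt) = 1.6973 × (6860 m − 0.808×(2.998×10^8 m/s)×33.5×10^-6 s)
= 1.6973 × (-1255.0 m) = -2.13 km

Δx' ≈ -2.13 km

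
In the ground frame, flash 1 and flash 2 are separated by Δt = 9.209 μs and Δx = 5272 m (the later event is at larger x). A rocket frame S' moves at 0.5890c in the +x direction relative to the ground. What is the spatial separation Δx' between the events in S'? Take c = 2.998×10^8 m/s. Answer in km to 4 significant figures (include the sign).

γ = 1/√(1 − 0.5890²) = 1.23742
Δx' = γ(Δx − vΔt) = 1.23742 × (5272 m − 0.5890×(2.998×10^8 m/s)×9.209×10^-6 s)
= 1.23742 × (3645.85 m) = 4.511 km

Δx' ≈ 4.511 km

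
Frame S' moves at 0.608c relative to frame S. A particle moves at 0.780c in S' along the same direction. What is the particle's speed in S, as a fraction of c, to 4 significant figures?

u ≈ 0.9415c

Relativistic velocity addition: u = (u' + v)/(1 + u'v/c²)
= (0.780 + 0.608)/(1 + 0.780×0.608) = 1.388/1.47424 = 0.9415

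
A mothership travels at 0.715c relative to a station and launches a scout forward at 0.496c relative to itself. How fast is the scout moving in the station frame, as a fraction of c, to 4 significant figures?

Compose boost 2: (0.496 + 0.715)/(1 + 0.496×0.715) = 1.211/1.35464 = 0.8940

u ≈ 0.8940c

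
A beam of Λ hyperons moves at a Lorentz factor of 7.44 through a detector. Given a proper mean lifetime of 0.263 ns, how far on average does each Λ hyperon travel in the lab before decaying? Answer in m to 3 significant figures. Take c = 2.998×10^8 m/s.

d ≈ 0.581 m

β = √(1 − 1/γ²) = √(1 − 1/7.44²) = 0.99093
Dilated lifetime: Δt = γτ₀ = 7.44 × 0.263 ns = 1.9567 ns
d = vΔt = 0.99093c × 1.9567 ns = 2.9708×10^8 m/s × 1.9567×10^-9 s = 0.581 m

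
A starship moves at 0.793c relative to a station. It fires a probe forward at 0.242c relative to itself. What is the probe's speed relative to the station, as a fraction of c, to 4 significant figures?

u ≈ 0.8684c

Relativistic velocity addition: u = (u' + v)/(1 + u'v/c²)
= (0.242 + 0.793)/(1 + 0.242×0.793) = 1.035/1.19191 = 0.8684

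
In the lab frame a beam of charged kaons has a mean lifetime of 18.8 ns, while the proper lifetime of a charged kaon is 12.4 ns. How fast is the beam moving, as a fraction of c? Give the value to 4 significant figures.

γ = Δt/τ₀ = 18.8/12.4 = 1.51613
β = √(1 − 1/γ²) = √(1 − 1/1.51613²) = 0.7516

β ≈ 0.7516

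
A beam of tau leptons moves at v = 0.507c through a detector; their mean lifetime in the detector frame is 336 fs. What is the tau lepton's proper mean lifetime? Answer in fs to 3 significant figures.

τ₀ ≈ 290 fs

γ = 1/√(1 − 0.507²) = 1.1602
Proper time: τ₀ = Δt/γ = 336/1.1602 = 290 fs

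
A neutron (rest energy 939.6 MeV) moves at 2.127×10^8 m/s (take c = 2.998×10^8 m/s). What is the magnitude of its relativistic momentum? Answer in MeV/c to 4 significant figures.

β = v/c = 2.127×10^8 / 2.998×10^8 = 0.709473
γ = 1/√(1 − 0.709473²) = 1.41898
p = γβm₀c = 1.41898 × 0.709473 × 939.6 MeV/c = 945.9 MeV/c

p ≈ 945.9 MeV/c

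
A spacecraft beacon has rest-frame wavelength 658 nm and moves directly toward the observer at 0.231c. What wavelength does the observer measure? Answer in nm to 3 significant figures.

λ_obs ≈ 520 nm

Relativistic Doppler: λ_obs = λ_src √((1−β)/(1+β))
= 658 × √(0.76900/1.2310) = 658 × 0.79038 = 520 nm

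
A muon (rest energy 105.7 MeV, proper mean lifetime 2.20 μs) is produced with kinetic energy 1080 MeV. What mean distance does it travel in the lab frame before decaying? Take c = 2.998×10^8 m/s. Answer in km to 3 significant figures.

d ≈ 7.37 km

γ = 1 + K/(m₀c²) = 1 + 1080/105.7 = 11.218
β = √(1 − 1/γ²) = 0.99602
Dilated lifetime: γτ₀ = 11.218 × 2.20 μs = 24.679 μs
d = βc·γτ₀ = 0.99602 × (2.998×10^8 m/s) × 2.4679×10^-5 s = 7.37 km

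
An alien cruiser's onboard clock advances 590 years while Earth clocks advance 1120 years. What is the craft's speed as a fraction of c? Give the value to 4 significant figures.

β ≈ 0.8500

γ = Δt/τ₀ = 1120/590 = 1.89831
β = √(1 − 1/γ²) = √(1 − 1/1.89831²) = 0.8500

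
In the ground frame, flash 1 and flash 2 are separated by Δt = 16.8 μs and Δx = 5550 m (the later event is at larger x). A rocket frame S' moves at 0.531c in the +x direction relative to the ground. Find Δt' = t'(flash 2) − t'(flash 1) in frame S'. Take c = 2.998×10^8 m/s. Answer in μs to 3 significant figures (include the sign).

γ = 1/√(1 − 0.531²) = 1.1801
Δt' = γ(Δt − vΔx/c²) = 1.1801 × (16.8 μs − 0.531×5550 m / (2.998×10^8 m/s))
= 1.1801 × (6.9699 μs) = 8.23 μs

Δt' ≈ 8.23 μs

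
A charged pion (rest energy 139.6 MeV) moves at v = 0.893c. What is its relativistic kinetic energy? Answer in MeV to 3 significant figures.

γ = 1/√(1 − 0.893²) = 2.2219
K = (γ − 1)m₀c² = (2.2219 − 1) × 139.6 MeV = 1.2219 × 139.6 MeV = 171 MeV

K ≈ 171 MeV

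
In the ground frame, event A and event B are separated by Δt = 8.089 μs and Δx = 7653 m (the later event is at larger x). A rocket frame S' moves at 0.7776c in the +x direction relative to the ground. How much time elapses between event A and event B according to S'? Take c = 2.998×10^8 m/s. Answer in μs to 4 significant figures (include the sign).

γ = 1/√(1 − 0.7776²) = 1.59043
Δt' = γ(Δt − vΔx/c²) = 1.59043 × (8.089 μs − 0.7776×7653 m / (2.998×10^8 m/s))
= 1.59043 × (-11.7608 μs) = -18.70 μs

Δt' ≈ -18.70 μs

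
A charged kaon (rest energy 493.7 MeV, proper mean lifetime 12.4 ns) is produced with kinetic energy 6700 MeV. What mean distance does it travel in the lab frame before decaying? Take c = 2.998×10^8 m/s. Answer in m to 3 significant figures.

d ≈ 54.0 m

γ = 1 + K/(m₀c²) = 1 + 6700/493.7 = 14.571
β = √(1 − 1/γ²) = 0.99764
Dilated lifetime: γτ₀ = 14.571 × 12.4 ns = 180.68 ns
d = βc·γτ₀ = 0.99764 × (2.998×10^8 m/s) × 1.8068×10^-7 s = 54.0 m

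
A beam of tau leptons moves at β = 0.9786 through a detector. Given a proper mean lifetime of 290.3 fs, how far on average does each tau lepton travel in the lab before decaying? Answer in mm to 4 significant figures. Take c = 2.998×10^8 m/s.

γ = 1/√(1 − 0.9786²) = 4.85975
Dilated lifetime: Δt = γτ₀ = 4.85975 × 290.3 fs = 1410.79 fs
d = vΔt = 0.9786c × 1410.79 fs = 2.93384×10^8 m/s × 1.41079×10^-12 s = 0.4139 mm

d ≈ 0.4139 mm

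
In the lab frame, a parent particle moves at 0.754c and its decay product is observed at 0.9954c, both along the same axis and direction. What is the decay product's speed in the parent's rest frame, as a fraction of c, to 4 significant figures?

u' ≈ 0.9677c

Inverse velocity addition: u' = (u − v)/(1 − uv/c²)
= (0.9954 − 0.754)/(1 − 0.9954×0.754) = 0.2414/0.249468 = 0.9677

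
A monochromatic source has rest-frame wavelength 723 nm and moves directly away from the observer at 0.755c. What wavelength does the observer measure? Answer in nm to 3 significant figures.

λ_obs ≈ 1940 nm

Relativistic Doppler: λ_obs = λ_src √((1+β)/(1−β))
= 723 × √(1.7550/0.24500) = 723 × 2.6764 = 1940 nm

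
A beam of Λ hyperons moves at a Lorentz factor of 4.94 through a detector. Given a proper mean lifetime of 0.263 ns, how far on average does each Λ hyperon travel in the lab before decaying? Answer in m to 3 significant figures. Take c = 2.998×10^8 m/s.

β = √(1 − 1/γ²) = √(1 − 1/4.94²) = 0.97930
Dilated lifetime: Δt = γτ₀ = 4.94 × 0.263 ns = 1.2992 ns
d = vΔt = 0.97930c × 1.2992 ns = 2.9359×10^8 m/s × 1.2992×10^-9 s = 0.381 m

d ≈ 0.381 m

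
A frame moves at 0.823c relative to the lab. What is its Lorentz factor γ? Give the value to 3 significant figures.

γ = 1/√(1 − β²) = 1/√(1 − 0.823²) = 1/√(0.32267) = 1.76

γ ≈ 1.76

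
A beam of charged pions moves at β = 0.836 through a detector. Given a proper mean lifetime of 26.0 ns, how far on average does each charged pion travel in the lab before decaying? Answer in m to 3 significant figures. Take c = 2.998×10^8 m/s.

γ = 1/√(1 − 0.836²) = 1.8224
Dilated lifetime: Δt = γτ₀ = 1.8224 × 26.0 ns = 47.382 ns
d = vΔt = 0.836c × 47.382 ns = 2.5063×10^8 m/s × 4.7382×10^-8 s = 11.9 m

d ≈ 11.9 m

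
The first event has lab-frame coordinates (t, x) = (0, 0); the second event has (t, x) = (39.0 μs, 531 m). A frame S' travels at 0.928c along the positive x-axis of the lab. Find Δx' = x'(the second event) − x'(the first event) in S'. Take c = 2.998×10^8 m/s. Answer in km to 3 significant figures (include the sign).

γ = 1/√(1 − 0.928²) = 2.6840
Δx' = γ(Δx − vΔt) = 2.6840 × (531 m − 0.928×(2.998×10^8 m/s)×39.0×10^-6 s)
= 2.6840 × (-10319 m) = -27.7 km

Δx' ≈ -27.7 km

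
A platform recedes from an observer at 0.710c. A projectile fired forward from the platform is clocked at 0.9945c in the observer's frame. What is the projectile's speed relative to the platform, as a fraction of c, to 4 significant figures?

Inverse velocity addition: u' = (u − v)/(1 − uv/c²)
= (0.9945 − 0.710)/(1 − 0.9945×0.710) = 0.2845/0.293905 = 0.9680

u' ≈ 0.9680c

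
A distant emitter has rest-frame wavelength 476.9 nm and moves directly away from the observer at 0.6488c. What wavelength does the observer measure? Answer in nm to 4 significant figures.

λ_obs ≈ 1033 nm

Relativistic Doppler: λ_obs = λ_src √((1+β)/(1−β))
= 476.9 × √(1.64880/0.351200) = 476.9 × 2.16674 = 1033 nm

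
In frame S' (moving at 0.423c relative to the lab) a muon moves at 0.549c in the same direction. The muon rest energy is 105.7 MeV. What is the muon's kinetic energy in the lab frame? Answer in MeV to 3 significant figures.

u_lab = (0.549 + 0.423)/(1 + 0.549×0.423) = 0.788816
γ = 1/√(1 − 0.788816²) = 1.6270
K = (γ − 1)m₀c² = (1.6270 − 1) × 105.7 = 0.62700 × 105.7 = 66.3 MeV

K ≈ 66.3 MeV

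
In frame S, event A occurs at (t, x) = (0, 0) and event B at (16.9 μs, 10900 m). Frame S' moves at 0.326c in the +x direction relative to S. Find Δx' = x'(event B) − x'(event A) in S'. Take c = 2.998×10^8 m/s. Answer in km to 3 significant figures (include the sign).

γ = 1/√(1 − 0.326²) = 1.0578
Δx' = γ(Δx − vΔt) = 1.0578 × (10900 m − 0.326×(2.998×10^8 m/s)×16.9×10^-6 s)
= 1.0578 × (9248.3 m) = 9.78 km

Δx' ≈ 9.78 km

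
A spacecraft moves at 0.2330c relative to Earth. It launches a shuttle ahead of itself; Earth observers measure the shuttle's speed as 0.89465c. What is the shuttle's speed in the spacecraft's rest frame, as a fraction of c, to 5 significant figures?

Inverse velocity addition: u' = (u − v)/(1 − uv/c²)
= (0.89465 − 0.2330)/(1 − 0.89465×0.2330) = 0.66165/0.7915465 = 0.83590

u' ≈ 0.83590c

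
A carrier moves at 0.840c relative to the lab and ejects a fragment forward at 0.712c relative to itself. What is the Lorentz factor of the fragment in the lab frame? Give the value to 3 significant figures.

γ ≈ 4.19

u_lab = (0.712 + 0.840)/(1 + 0.712×0.840) = 1.552/1.59808 = 0.971165
γ = 1/√(1 − 0.971165²) = 4.19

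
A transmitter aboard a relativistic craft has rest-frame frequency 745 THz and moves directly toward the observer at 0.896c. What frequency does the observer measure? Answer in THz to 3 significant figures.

Relativistic Doppler: f_obs = f_src √((1+β)/(1−β))
= 745 × √(1.8960/0.10400) = 745 × 4.2698 = 3180 THz

f_obs ≈ 3180 THz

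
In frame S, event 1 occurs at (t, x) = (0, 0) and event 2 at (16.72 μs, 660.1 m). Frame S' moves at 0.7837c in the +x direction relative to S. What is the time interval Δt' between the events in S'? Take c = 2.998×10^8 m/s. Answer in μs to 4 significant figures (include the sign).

γ = 1/√(1 − 0.7837²) = 1.60994
Δt' = γ(Δt − vΔx/c²) = 1.60994 × (16.72 μs − 0.7837×660.1 m / (2.998×10^8 m/s))
= 1.60994 × (14.9944 μs) = 24.14 μs

Δt' ≈ 24.14 μs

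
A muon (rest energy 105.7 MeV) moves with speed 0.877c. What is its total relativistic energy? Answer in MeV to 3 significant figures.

E ≈ 220 MeV

γ = 1/√(1 − 0.877²) = 2.0812
E = γm₀c² = 2.0812 × 105.7 MeV = 220 MeV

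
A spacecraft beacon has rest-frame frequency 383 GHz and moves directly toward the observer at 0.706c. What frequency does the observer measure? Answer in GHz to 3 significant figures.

Relativistic Doppler: f_obs = f_src √((1+β)/(1−β))
= 383 × √(1.7060/0.29400) = 383 × 2.4089 = 923 GHz

f_obs ≈ 923 GHz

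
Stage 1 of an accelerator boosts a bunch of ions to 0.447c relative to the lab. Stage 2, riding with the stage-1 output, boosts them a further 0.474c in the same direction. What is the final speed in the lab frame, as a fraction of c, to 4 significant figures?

Compose boost 2: (0.474 + 0.447)/(1 + 0.474×0.447) = 0.9210/1.21188 = 0.7600

u ≈ 0.7600c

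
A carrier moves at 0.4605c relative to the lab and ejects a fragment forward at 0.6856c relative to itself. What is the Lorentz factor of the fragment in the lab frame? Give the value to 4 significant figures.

u_lab = (0.6856 + 0.4605)/(1 + 0.6856×0.4605) = 1.1461/1.315719 = 0.8710828
γ = 1/√(1 − 0.8710828²) = 2.036

γ ≈ 2.036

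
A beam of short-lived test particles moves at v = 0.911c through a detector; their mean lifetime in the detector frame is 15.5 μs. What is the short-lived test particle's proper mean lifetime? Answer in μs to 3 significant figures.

τ₀ ≈ 6.39 μs

γ = 1/√(1 − 0.911²) = 2.4248
Proper time: τ₀ = Δt/γ = 15.5/2.4248 = 6.39 μs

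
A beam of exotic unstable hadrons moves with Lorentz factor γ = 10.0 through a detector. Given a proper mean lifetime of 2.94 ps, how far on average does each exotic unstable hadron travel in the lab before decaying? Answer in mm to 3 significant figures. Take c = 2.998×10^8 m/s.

d ≈ 8.77 mm

β = √(1 − 1/γ²) = √(1 − 1/10.0²) = 0.99499
Dilated lifetime: Δt = γτ₀ = 10.0 × 2.94 ps = 29.400 ps
d = vΔt = 0.99499c × 29.400 ps = 2.9830×10^8 m/s × 2.9400×10^-11 s = 8.77 mm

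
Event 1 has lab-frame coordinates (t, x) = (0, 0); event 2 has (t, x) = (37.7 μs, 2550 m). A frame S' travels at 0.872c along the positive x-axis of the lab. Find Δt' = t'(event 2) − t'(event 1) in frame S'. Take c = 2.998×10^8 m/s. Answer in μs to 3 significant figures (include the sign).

γ = 1/√(1 − 0.872²) = 2.0429
Δt' = γ(Δt − vΔx/c²) = 2.0429 × (37.7 μs − 0.872×2550 m / (2.998×10^8 m/s))
= 2.0429 × (30.283 μs) = 61.9 μs

Δt' ≈ 61.9 μs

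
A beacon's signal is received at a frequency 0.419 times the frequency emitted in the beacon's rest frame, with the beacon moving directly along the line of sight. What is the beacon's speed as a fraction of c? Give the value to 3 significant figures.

β ≈ 0.701

f_obs/f_src = √((1−β)/(1+β)) = 0.419  ⇒  (1−β)/(1+β) = 0.17556
β = |1 − D²|/(1 + D²) = |1 − 0.17556|/(1 + 0.17556) = 0.701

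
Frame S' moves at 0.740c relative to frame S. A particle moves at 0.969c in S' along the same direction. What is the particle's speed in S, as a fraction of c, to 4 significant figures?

Relativistic velocity addition: u = (u' + v)/(1 + u'v/c²)
= (0.969 + 0.740)/(1 + 0.969×0.740) = 1.709/1.71706 = 0.9953

u ≈ 0.9953c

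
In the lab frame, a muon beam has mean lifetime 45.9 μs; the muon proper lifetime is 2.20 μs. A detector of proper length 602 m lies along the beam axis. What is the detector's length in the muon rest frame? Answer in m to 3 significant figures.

Time dilation ⇒ γ = Δt/τ₀ = 45.9/2.20 = 20.864
Length contraction: L = L₀/γ = 602/20.864 = 28.9 m

L ≈ 28.9 m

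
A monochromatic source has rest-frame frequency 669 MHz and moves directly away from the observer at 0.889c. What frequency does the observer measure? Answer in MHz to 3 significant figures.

Relativistic Doppler: f_obs = f_src √((1−β)/(1+β))
= 669 × √(0.11100/1.8890) = 669 × 0.24241 = 162 MHz

f_obs ≈ 162 MHz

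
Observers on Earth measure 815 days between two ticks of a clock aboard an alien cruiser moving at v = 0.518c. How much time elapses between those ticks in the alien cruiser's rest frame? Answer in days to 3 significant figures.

γ = 1/√(1 − 0.518²) = 1.1691
Proper time: τ₀ = Δt/γ = 815/1.1691 = 697 days

τ₀ ≈ 697 days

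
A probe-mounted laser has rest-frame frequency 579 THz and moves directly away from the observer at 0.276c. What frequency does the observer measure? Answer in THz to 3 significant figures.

f_obs ≈ 436 THz

Relativistic Doppler: f_obs = f_src √((1−β)/(1+β))
= 579 × √(0.72400/1.2760) = 579 × 0.75326 = 436 THz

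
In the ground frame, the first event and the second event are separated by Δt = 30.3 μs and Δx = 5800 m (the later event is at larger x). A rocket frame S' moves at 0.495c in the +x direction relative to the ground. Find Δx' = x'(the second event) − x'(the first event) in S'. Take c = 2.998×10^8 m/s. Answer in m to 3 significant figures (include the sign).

γ = 1/√(1 − 0.495²) = 1.1509
Δx' = γ(Δx − vΔt) = 1.1509 × (5800 m − 0.495×(2.998×10^8 m/s)×30.3×10^-6 s)
= 1.1509 × (1303.4 m) = 1500 m

Δx' ≈ 1500 m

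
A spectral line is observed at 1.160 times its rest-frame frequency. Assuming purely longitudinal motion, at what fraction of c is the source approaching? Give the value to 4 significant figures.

f_obs/f_src = √((1+β)/(1−β)) = 1.160  ⇒  (1+β)/(1−β) = 1.34560
β = |1 − D²|/(1 + D²) = |1 − 1.34560|/(1 + 1.34560) = 0.1473

β ≈ 0.1473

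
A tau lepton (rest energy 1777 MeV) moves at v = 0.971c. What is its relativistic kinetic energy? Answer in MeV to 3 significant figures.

γ = 1/√(1 − 0.971²) = 4.1827
K = (γ − 1)m₀c² = (4.1827 − 1) × 1777 MeV = 3.1827 × 1777 MeV = 5660 MeV

K ≈ 5660 MeV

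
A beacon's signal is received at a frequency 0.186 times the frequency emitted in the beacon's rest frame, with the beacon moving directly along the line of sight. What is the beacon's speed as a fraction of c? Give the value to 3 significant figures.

β ≈ 0.933

f_obs/f_src = √((1−β)/(1+β)) = 0.186  ⇒  (1−β)/(1+β) = 0.034596
β = |1 − D²|/(1 + D²) = |1 − 0.034596|/(1 + 0.034596) = 0.933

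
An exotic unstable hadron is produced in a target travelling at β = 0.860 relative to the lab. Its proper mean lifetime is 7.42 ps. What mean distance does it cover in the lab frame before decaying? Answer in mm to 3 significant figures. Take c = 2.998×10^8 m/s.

d ≈ 3.75 mm

γ = 1/√(1 − 0.860²) = 1.9597
Dilated lifetime: Δt = γτ₀ = 1.9597 × 7.42 ps = 14.541 ps
d = vΔt = 0.860c × 14.541 ps = 2.5783×10^8 m/s × 1.4541×10^-11 s = 3.75 mm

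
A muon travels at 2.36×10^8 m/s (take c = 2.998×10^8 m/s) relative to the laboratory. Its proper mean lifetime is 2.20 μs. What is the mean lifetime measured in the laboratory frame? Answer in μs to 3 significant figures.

Δt ≈ 3.57 μs

β = v/c = 2.36×10^8 / 2.998×10^8 = 0.78719
γ = 1/√(1 − 0.78719²) = 1.6215
Time dilation: Δt = γτ₀ = 1.6215 × 2.20 μs = 3.57 μs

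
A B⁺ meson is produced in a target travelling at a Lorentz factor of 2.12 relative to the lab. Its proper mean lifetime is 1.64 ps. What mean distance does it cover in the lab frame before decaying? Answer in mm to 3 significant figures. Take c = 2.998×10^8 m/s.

d ≈ 0.919 mm

β = √(1 − 1/γ²) = √(1 − 1/2.12²) = 0.88176
Dilated lifetime: Δt = γτ₀ = 2.12 × 1.64 ps = 3.4768 ps
d = vΔt = 0.88176c × 3.4768 ps = 2.6435×10^8 m/s × 3.4768×10^-12 s = 0.919 mm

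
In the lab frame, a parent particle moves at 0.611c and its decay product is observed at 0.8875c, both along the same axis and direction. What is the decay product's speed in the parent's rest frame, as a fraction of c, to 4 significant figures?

Inverse velocity addition: u' = (u − v)/(1 − uv/c²)
= (0.8875 − 0.611)/(1 − 0.8875×0.611) = 0.2765/0.457738 = 0.6041

u' ≈ 0.6041c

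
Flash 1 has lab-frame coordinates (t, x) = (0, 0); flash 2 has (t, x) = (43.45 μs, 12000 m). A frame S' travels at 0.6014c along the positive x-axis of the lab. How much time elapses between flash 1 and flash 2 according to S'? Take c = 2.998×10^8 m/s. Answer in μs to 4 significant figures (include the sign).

Δt' ≈ 24.25 μs

γ = 1/√(1 − 0.6014²) = 1.25165
Δt' = γ(Δt − vΔx/c²) = 1.25165 × (43.45 μs − 0.6014×12000 m / (2.998×10^8 m/s))
= 1.25165 × (19.3780 μs) = 24.25 μs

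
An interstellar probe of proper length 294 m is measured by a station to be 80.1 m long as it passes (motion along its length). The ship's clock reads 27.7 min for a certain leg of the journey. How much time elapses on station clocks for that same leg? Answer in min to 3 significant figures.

Δt ≈ 102 min

Length contraction ⇒ γ = L₀/L = 294/80.1 = 3.6704
Time dilation: Δt = γτ₀ = 3.6704 × 27.7 min = 102 min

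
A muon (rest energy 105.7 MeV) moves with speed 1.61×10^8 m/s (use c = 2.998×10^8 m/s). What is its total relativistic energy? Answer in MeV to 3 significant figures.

E ≈ 125 MeV

β = v/c = 1.61×10^8 / 2.998×10^8 = 0.53702
γ = 1/√(1 − 0.53702²) = 1.1854
E = γm₀c² = 1.1854 × 105.7 MeV = 125 MeV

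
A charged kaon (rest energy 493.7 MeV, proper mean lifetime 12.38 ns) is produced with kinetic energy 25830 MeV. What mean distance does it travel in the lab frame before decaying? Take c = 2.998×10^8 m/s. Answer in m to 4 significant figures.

γ = 1 + K/(m₀c²) = 1 + 25830/493.7 = 53.3192
β = √(1 − 1/γ²) = 0.999824
Dilated lifetime: γτ₀ = 53.3192 × 12.38 ns = 660.092 ns
d = βc·γτ₀ = 0.999824 × (2.998×10^8 m/s) × 6.60092×10^-7 s = 197.9 m

d ≈ 197.9 m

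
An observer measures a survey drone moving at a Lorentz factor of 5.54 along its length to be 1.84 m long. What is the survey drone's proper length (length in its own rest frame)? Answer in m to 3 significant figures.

γ = 5.54 (given)
L₀ = γL = 5.54 × 1.84 = 10.2 m

L₀ ≈ 10.2 m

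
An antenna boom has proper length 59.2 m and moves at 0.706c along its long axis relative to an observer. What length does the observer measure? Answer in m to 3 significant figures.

γ = 1/√(1 − 0.706²) = 1.4120
Length contraction: L = L₀/γ = 59.2/1.4120 = 41.9 m

L ≈ 41.9 m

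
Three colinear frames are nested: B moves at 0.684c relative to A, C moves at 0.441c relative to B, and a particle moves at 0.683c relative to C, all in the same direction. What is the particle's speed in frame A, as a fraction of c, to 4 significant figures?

u ≈ 0.9729c

Compose boost 2: (0.441 + 0.684)/(1 + 0.441×0.684) = 1.125/1.30164 = 0.864292
Compose boost 3: (0.683 + 0.864292)/(1 + 0.683×0.864292) = 1.54729/1.59031 = 0.9729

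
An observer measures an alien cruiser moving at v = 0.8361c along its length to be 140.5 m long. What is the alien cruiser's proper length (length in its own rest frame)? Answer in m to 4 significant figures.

γ = 1/√(1 − 0.8361²) = 1.82290
L₀ = γL = 1.82290 × 140.5 = 256.1 m

L₀ ≈ 256.1 m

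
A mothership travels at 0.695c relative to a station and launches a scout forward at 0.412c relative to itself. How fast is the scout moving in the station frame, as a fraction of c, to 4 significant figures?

Compose boost 2: (0.412 + 0.695)/(1 + 0.412×0.695) = 1.107/1.28634 = 0.8606

u ≈ 0.8606c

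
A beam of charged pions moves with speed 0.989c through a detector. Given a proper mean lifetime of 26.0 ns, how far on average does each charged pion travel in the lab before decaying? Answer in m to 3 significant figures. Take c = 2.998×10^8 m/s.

γ = 1/√(1 − 0.989²) = 6.7606
Dilated lifetime: Δt = γτ₀ = 6.7606 × 26.0 ns = 175.78 ns
d = vΔt = 0.989c × 175.78 ns = 2.9650×10^8 m/s × 1.7578×10^-7 s = 52.1 m

d ≈ 52.1 m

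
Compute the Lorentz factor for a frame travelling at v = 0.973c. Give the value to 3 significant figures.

γ ≈ 4.33

γ = 1/√(1 − β²) = 1/√(1 − 0.973²) = 1/√(0.053271) = 4.33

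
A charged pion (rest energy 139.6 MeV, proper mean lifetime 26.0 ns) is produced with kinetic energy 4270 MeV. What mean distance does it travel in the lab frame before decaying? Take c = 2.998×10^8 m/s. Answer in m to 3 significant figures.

d ≈ 246 m

γ = 1 + K/(m₀c²) = 1 + 4270/139.6 = 31.587
β = √(1 − 1/γ²) = 0.99950
Dilated lifetime: γτ₀ = 31.587 × 26.0 ns = 821.27 ns
d = βc·γτ₀ = 0.99950 × (2.998×10^8 m/s) × 8.2127×10^-7 s = 246 m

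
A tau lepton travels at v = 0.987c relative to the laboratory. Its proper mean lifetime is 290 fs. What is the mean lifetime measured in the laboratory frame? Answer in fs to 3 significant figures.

Δt ≈ 1800 fs

γ = 1/√(1 − 0.987²) = 6.2220
Time dilation: Δt = γτ₀ = 6.2220 × 290 fs = 1800 fs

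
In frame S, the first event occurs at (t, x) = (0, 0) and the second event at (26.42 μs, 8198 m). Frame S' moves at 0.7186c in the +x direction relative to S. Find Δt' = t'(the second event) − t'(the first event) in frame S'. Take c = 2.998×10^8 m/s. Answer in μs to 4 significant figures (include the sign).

Δt' ≈ 9.735 μs

γ = 1/√(1 − 0.7186²) = 1.43797
Δt' = γ(Δt − vΔx/c²) = 1.43797 × (26.42 μs − 0.7186×8198 m / (2.998×10^8 m/s))
= 1.43797 × (6.76996 μs) = 9.735 μs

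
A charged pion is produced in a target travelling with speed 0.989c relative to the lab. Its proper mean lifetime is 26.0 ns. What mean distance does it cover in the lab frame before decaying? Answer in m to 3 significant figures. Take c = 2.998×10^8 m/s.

d ≈ 52.1 m

γ = 1/√(1 − 0.989²) = 6.7606
Dilated lifetime: Δt = γτ₀ = 6.7606 × 26.0 ns = 175.78 ns
d = vΔt = 0.989c × 175.78 ns = 2.9650×10^8 m/s × 1.7578×10^-7 s = 52.1 m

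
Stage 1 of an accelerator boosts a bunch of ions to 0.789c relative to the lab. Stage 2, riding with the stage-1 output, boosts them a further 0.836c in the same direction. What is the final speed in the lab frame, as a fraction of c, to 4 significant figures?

Compose boost 2: (0.836 + 0.789)/(1 + 0.836×0.789) = 1.625/1.65960 = 0.9791

u ≈ 0.9791c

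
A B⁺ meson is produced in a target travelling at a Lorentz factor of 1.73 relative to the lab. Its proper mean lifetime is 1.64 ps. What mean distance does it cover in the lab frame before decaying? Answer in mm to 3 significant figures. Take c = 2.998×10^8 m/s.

d ≈ 0.694 mm

β = √(1 − 1/γ²) = √(1 − 1/1.73²) = 0.81601
Dilated lifetime: Δt = γτ₀ = 1.73 × 1.64 ps = 2.8372 ps
d = vΔt = 0.81601c × 2.8372 ps = 2.4464×10^8 m/s × 2.8372×10^-12 s = 0.694 mm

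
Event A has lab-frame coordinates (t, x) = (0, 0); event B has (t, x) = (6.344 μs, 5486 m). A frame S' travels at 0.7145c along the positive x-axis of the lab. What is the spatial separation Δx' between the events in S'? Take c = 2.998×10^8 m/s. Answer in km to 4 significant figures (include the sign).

γ = 1/√(1 − 0.7145²) = 1.42932
Δx' = γ(Δx − vΔt) = 1.42932 × (5486 m − 0.7145×(2.998×10^8 m/s)×6.344×10^-6 s)
= 1.42932 × (4127.07 m) = 5.899 km

Δx' ≈ 5.899 km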